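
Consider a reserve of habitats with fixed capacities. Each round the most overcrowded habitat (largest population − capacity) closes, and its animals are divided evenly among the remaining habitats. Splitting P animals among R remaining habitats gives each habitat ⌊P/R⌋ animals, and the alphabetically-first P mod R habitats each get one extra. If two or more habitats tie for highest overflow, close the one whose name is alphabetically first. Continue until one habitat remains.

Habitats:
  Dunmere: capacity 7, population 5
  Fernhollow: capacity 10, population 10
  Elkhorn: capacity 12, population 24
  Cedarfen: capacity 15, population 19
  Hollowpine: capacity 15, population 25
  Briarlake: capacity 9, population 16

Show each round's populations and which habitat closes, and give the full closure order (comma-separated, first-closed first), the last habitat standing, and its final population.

Closure order: Elkhorn, Hollowpine, Briarlake, Cedarfen, Dunmere
Last habitat: Fernhollow with 99 animals

Round 1: Briarlake=16 Cedarfen=19 Dunmere=5 Elkhorn=24 Fernhollow=10 Hollowpine=25 → close Elkhorn (overflow 12)
  24÷5 = 4 each, +1 to first 4
Round 2: Briarlake=21 Cedarfen=24 Dunmere=10 Fernhollow=15 Hollowpine=29 → close Hollowpine (overflow 14)
  29÷4 = 7 each, +1 to first 1
Round 3: Briarlake=29 Cedarfen=31 Dunmere=17 Fernhollow=22 → close Briarlake (overflow 20)
  29÷3 = 9 each, +1 to first 2
Round 4: Cedarfen=41 Dunmere=27 Fernhollow=31 → close Cedarfen (overflow 26)
  41÷2 = 20 each, +1 to first 1
Round 5: Dunmere=48 Fernhollow=51 → close Dunmere (overflow 41)
  48÷1 = 48 each, +1 to first 0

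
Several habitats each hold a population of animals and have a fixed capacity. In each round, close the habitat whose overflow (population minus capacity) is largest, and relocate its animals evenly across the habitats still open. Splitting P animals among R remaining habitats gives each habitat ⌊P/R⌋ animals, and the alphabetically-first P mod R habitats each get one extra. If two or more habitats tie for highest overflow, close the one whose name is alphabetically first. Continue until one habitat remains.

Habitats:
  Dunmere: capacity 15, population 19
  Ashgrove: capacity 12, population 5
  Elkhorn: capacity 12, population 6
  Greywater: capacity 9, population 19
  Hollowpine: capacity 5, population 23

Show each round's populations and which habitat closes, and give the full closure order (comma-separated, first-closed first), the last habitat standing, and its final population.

Closure order: Hollowpine, Greywater, Dunmere, Ashgrove
Last habitat: Elkhorn with 72 animals

Round 1: Ashgrove=5 Dunmere=19 Elkhorn=6 Greywater=19 Hollowpine=23 → close Hollowpine (overflow 18)
  23÷4 = 5 each, +1 to first 3
Round 2: Ashgrove=11 Dunmere=25 Elkhorn=12 Greywater=24 → close Greywater (overflow 15)
  24÷3 = 8 each, +1 to first 0
Round 3: Ashgrove=19 Dunmere=33 Elkhorn=20 → close Dunmere (overflow 18)
  33÷2 = 16 each, +1 to first 1
Round 4: Ashgrove=36 Elkhorn=36 → close Ashgrove (overflow 24)
  36÷1 = 36 each, +1 to first 0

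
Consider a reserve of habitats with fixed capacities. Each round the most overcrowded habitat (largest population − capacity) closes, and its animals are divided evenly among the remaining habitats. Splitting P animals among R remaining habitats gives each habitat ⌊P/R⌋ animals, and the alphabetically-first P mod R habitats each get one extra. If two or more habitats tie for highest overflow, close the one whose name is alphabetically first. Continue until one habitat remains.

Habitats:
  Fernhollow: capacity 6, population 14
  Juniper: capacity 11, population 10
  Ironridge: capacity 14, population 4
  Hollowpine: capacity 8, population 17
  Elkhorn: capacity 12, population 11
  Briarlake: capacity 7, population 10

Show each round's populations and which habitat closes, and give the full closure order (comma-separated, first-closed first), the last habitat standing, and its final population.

Closure order: Hollowpine, Fernhollow, Briarlake, Elkhorn, Juniper
Last habitat: Ironridge with 66 animals

Round 1: Briarlake=10 Elkhorn=11 Fernhollow=14 Hollowpine=17 Ironridge=4 Juniper=10 → close Hollowpine (overflow 9)
  17÷5 = 3 each, +1 to first 2
Round 2: Briarlake=14 Elkhorn=15 Fernhollow=17 Ironridge=7 Juniper=13 → close Fernhollow (overflow 11)
  17÷4 = 4 each, +1 to first 1
Round 3: Briarlake=19 Elkhorn=19 Ironridge=11 Juniper=17 → close Briarlake (overflow 12)
  19÷3 = 6 each, +1 to first 1
Round 4: Elkhorn=26 Ironridge=17 Juniper=23 → close Elkhorn (overflow 14)
  26÷2 = 13 each, +1 to first 0
Round 5: Ironridge=30 Juniper=36 → close Juniper (overflow 25)
  36÷1 = 36 each, +1 to first 0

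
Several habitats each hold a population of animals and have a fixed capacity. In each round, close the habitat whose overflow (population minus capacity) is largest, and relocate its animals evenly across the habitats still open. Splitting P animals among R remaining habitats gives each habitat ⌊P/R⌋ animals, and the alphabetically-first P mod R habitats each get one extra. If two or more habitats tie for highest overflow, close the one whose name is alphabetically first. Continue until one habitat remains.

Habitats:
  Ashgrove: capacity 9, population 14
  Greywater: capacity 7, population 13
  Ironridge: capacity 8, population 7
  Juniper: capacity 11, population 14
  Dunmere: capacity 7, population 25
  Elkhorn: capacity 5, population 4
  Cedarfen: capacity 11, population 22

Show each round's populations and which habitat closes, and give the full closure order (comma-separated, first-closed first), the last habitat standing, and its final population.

Closure order: Dunmere, Cedarfen, Ashgrove, Greywater, Juniper, Elkhorn
Last habitat: Ironridge with 99 animals

Round 1: Ashgrove=14 Cedarfen=22 Dunmere=25 Elkhorn=4 Greywater=13 Ironridge=7 Juniper=14 → close Dunmere (overflow 18)
  25÷6 = 4 each, +1 to first 1
Round 2: Ashgrove=19 Cedarfen=26 Elkhorn=8 Greywater=17 Ironridge=11 Juniper=18 → close Cedarfen (overflow 15)
  26÷5 = 5 each, +1 to first 1
Round 3: Ashgrove=25 Elkhorn=13 Greywater=22 Ironridge=16 Juniper=23 → close Ashgrove (overflow 16)
  25÷4 = 6 each, +1 to first 1
Round 4: Elkhorn=20 Greywater=28 Ironridge=22 Juniper=29 → close Greywater (overflow 21)
  28÷3 = 9 each, +1 to first 1
Round 5: Elkhorn=30 Ironridge=31 Juniper=38 → close Juniper (overflow 27)
  38÷2 = 19 each, +1 to first 0
Round 6: Elkhorn=49 Ironridge=50 → close Elkhorn (overflow 44)
  49÷1 = 49 each, +1 to first 0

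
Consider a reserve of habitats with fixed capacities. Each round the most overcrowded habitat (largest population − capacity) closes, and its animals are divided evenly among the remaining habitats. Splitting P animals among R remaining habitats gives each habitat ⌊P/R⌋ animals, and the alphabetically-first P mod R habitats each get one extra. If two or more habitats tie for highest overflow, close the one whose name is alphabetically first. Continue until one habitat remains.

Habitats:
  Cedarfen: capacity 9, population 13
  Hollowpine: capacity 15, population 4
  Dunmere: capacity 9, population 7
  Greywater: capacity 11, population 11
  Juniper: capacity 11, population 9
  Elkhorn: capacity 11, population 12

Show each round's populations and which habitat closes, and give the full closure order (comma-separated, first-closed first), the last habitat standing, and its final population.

Round 1: Cedarfen=13 Dunmere=7 Elkhorn=12 Greywater=11 Hollowpine=4 Juniper=9 → close Cedarfen (overflow 4)
  13÷5 = 2 each, +1 to first 3
Round 2: Dunmere=10 Elkhorn=15 Greywater=14 Hollowpine=6 Juniper=11 → close Elkhorn (overflow 4)
  15÷4 = 3 each, +1 to first 3
Round 3: Dunmere=14 Greywater=18 Hollowpine=10 Juniper=14 → close Greywater (overflow 7)
  18÷3 = 6 each, +1 to first 0
Round 4: Dunmere=20 Hollowpine=16 Juniper=20 → close Dunmere (overflow 11)
  20÷2 = 10 each, +1 to first 0
Round 5: Hollowpine=26 Juniper=30 → close Juniper (overflow 19)
  30÷1 = 30 each, +1 to first 0

Closure order: Cedarfen, Elkhorn, Greywater, Dunmere, Juniper
Last habitat: Hollowpine with 56 animals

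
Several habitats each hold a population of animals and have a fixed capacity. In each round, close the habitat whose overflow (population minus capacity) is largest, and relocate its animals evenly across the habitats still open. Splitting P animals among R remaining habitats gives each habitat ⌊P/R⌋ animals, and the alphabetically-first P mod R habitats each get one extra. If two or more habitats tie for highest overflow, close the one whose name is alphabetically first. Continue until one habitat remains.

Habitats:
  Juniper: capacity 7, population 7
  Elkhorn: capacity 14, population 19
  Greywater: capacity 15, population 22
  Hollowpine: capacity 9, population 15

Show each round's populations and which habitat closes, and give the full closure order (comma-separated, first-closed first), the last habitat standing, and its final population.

Round 1: Elkhorn=19 Greywater=22 Hollowpine=15 Juniper=7 → close Greywater (overflow 7)
  22÷3 = 7 each, +1 to first 1
Round 2: Elkhorn=27 Hollowpine=22 Juniper=14 → close Elkhorn (overflow 13)
  27÷2 = 13 each, +1 to first 1
Round 3: Hollowpine=36 Juniper=27 → close Hollowpine (overflow 27)
  36÷1 = 36 each, +1 to first 0

Closure order: Greywater, Elkhorn, Hollowpine
Last habitat: Juniper with 63 animals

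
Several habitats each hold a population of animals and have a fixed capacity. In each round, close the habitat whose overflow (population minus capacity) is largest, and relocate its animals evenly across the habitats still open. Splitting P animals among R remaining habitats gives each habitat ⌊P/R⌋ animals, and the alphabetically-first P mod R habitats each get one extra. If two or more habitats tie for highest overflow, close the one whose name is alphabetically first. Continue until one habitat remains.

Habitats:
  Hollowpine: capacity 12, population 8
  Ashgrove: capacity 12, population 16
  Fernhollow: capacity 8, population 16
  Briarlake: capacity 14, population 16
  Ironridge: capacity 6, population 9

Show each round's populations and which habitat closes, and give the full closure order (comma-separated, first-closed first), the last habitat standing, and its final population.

Closure order: Fernhollow, Ashgrove, Briarlake, Ironridge
Last habitat: Hollowpine with 65 animals

Round 1: Ashgrove=16 Briarlake=16 Fernhollow=16 Hollowpine=8 Ironridge=9 → close Fernhollow (overflow 8)
  16÷4 = 4 each, +1 to first 0
Round 2: Ashgrove=20 Briarlake=20 Hollowpine=12 Ironridge=13 → close Ashgrove (overflow 8)
  20÷3 = 6 each, +1 to first 2
Round 3: Briarlake=27 Hollowpine=19 Ironridge=19 → close Briarlake (overflow 13)
  27÷2 = 13 each, +1 to first 1
Round 4: Hollowpine=33 Ironridge=32 → close Ironridge (overflow 26)
  32÷1 = 32 each, +1 to first 0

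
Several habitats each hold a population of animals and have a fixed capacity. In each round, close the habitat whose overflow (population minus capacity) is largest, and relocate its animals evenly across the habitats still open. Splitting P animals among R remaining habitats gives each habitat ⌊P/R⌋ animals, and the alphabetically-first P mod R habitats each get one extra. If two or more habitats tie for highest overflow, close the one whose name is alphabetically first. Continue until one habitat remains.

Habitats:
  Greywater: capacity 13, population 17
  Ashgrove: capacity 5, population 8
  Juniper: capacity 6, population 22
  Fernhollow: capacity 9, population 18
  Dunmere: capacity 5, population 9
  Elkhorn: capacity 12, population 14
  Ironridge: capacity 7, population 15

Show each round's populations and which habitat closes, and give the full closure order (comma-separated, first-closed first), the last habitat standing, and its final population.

Closure order: Juniper, Fernhollow, Ironridge, Dunmere, Ashgrove, Elkhorn
Last habitat: Greywater with 103 animals

Round 1: Ashgrove=8 Dunmere=9 Elkhorn=14 Fernhollow=18 Greywater=17 Ironridge=15 Juniper=22 → close Juniper (overflow 16)
  22÷6 = 3 each, +1 to first 4
Round 2: Ashgrove=12 Dunmere=13 Elkhorn=18 Fernhollow=22 Greywater=20 Ironridge=18 → close Fernhollow (overflow 13)
  22÷5 = 4 each, +1 to first 2
Round 3: Ashgrove=17 Dunmere=18 Elkhorn=22 Greywater=24 Ironridge=22 → close Ironridge (overflow 15)
  22÷4 = 5 each, +1 to first 2
Round 4: Ashgrove=23 Dunmere=24 Elkhorn=27 Greywater=29 → close Dunmere (overflow 19)
  24÷3 = 8 each, +1 to first 0
Round 5: Ashgrove=31 Elkhorn=35 Greywater=37 → close Ashgrove (overflow 26)
  31÷2 = 15 each, +1 to first 1
Round 6: Elkhorn=51 Greywater=52 → close Elkhorn (overflow 39)
  51÷1 = 51 each, +1 to first 0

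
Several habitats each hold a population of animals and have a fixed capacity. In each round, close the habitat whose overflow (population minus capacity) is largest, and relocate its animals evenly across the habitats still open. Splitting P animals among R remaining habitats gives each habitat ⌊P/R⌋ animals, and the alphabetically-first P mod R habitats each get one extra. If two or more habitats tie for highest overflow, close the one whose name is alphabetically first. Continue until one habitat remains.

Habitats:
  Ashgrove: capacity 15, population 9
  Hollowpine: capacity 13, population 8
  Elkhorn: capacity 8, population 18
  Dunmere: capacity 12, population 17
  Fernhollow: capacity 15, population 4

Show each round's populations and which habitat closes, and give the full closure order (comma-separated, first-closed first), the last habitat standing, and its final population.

Round 1: Ashgrove=9 Dunmere=17 Elkhorn=18 Fernhollow=4 Hollowpine=8 → close Elkhorn (overflow 10)
  18÷4 = 4 each, +1 to first 2
Round 2: Ashgrove=14 Dunmere=22 Fernhollow=8 Hollowpine=12 → close Dunmere (overflow 10)
  22÷3 = 7 each, +1 to first 1
Round 3: Ashgrove=22 Fernhollow=15 Hollowpine=19 → close Ashgrove (overflow 7)
  22÷2 = 11 each, +1 to first 0
Round 4: Fernhollow=26 Hollowpine=30 → close Hollowpine (overflow 17)
  30÷1 = 30 each, +1 to first 0

Closure order: Elkhorn, Dunmere, Ashgrove, Hollowpine
Last habitat: Fernhollow with 56 animals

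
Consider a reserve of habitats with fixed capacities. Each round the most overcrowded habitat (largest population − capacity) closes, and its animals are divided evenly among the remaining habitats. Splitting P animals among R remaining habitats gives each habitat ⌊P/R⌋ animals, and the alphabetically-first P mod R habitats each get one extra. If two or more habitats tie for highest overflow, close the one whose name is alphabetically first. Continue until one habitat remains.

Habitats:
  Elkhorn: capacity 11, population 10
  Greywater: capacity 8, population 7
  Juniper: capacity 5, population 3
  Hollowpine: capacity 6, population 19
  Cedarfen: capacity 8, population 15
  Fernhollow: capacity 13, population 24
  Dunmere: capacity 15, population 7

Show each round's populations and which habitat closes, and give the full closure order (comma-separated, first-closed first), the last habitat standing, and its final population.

Closure order: Hollowpine, Fernhollow, Cedarfen, Elkhorn, Greywater, Juniper
Last habitat: Dunmere with 85 animals

Round 1: Cedarfen=15 Dunmere=7 Elkhorn=10 Fernhollow=24 Greywater=7 Hollowpine=19 Juniper=3 → close Hollowpine (overflow 13)
  19÷6 = 3 each, +1 to first 1
Round 2: Cedarfen=19 Dunmere=10 Elkhorn=13 Fernhollow=27 Greywater=10 Juniper=6 → close Fernhollow (overflow 14)
  27÷5 = 5 each, +1 to first 2
Round 3: Cedarfen=25 Dunmere=16 Elkhorn=18 Greywater=15 Juniper=11 → close Cedarfen (overflow 17)
  25÷4 = 6 each, +1 to first 1
Round 4: Dunmere=23 Elkhorn=24 Greywater=21 Juniper=17 → close Elkhorn (overflow 13)
  24÷3 = 8 each, +1 to first 0
Round 5: Dunmere=31 Greywater=29 Juniper=25 → close Greywater (overflow 21)
  29÷2 = 14 each, +1 to first 1
Round 6: Dunmere=46 Juniper=39 → close Juniper (overflow 34)
  39÷1 = 39 each, +1 to first 0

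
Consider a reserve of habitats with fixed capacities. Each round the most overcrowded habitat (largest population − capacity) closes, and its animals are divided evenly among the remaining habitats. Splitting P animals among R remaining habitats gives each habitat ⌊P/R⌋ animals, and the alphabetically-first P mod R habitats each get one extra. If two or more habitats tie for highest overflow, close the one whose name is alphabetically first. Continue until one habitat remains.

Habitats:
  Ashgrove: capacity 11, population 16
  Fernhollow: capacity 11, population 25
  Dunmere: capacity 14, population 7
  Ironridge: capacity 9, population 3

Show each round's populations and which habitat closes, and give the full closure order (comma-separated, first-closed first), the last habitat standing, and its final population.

Round 1: Ashgrove=16 Dunmere=7 Fernhollow=25 Ironridge=3 → close Fernhollow (overflow 14)
  25÷3 = 8 each, +1 to first 1
Round 2: Ashgrove=25 Dunmere=15 Ironridge=11 → close Ashgrove (overflow 14)
  25÷2 = 12 each, +1 to first 1
Round 3: Dunmere=28 Ironridge=23 → close Dunmere (overflow 14)
  28÷1 = 28 each, +1 to first 0

Closure order: Fernhollow, Ashgrove, Dunmere
Last habitat: Ironridge with 51 animals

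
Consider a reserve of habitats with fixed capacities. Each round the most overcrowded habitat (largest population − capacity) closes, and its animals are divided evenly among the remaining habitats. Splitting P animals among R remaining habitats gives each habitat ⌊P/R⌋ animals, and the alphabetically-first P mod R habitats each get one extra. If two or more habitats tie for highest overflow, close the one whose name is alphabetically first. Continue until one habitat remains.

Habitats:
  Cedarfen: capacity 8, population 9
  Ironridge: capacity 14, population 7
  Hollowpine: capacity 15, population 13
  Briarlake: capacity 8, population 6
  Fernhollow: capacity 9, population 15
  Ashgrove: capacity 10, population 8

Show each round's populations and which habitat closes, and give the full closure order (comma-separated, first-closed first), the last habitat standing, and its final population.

Closure order: Fernhollow, Cedarfen, Ashgrove, Briarlake, Hollowpine
Last habitat: Ironridge with 58 animals

Round 1: Ashgrove=8 Briarlake=6 Cedarfen=9 Fernhollow=15 Hollowpine=13 Ironridge=7 → close Fernhollow (overflow 6)
  15÷5 = 3 each, +1 to first 0
Round 2: Ashgrove=11 Briarlake=9 Cedarfen=12 Hollowpine=16 Ironridge=10 → close Cedarfen (overflow 4)
  12÷4 = 3 each, +1 to first 0
Round 3: Ashgrove=14 Briarlake=12 Hollowpine=19 Ironridge=13 → close Ashgrove (overflow 4)
  14÷3 = 4 each, +1 to first 2
Round 4: Briarlake=17 Hollowpine=24 Ironridge=17 → close Briarlake (overflow 9)
  17÷2 = 8 each, +1 to first 1
Round 5: Hollowpine=33 Ironridge=25 → close Hollowpine (overflow 18)
  33÷1 = 33 each, +1 to first 0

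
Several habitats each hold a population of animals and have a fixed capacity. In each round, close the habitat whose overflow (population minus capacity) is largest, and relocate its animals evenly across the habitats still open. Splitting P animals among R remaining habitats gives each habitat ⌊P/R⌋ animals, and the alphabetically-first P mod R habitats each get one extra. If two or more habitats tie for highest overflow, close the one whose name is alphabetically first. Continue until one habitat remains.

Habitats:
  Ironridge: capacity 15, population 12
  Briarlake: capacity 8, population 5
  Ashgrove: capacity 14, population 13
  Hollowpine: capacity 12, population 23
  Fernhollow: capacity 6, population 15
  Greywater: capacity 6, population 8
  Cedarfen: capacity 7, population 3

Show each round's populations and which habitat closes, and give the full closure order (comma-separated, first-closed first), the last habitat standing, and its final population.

Closure order: Hollowpine, Fernhollow, Greywater, Ashgrove, Briarlake, Cedarfen
Last habitat: Ironridge with 79 animals

Round 1: Ashgrove=13 Briarlake=5 Cedarfen=3 Fernhollow=15 Greywater=8 Hollowpine=23 Ironridge=12 → close Hollowpine (overflow 11)
  23÷6 = 3 each, +1 to first 5
Round 2: Ashgrove=17 Briarlake=9 Cedarfen=7 Fernhollow=19 Greywater=12 Ironridge=15 → close Fernhollow (overflow 13)
  19÷5 = 3 each, +1 to first 4
Round 3: Ashgrove=21 Briarlake=13 Cedarfen=11 Greywater=16 Ironridge=18 → close Greywater (overflow 10)
  16÷4 = 4 each, +1 to first 0
Round 4: Ashgrove=25 Briarlake=17 Cedarfen=15 Ironridge=22 → close Ashgrove (overflow 11)
  25÷3 = 8 each, +1 to first 1
Round 5: Briarlake=26 Cedarfen=23 Ironridge=30 → close Briarlake (overflow 18)
  26÷2 = 13 each, +1 to first 0
Round 6: Cedarfen=36 Ironridge=43 → close Cedarfen (overflow 29)
  36÷1 = 36 each, +1 to first 0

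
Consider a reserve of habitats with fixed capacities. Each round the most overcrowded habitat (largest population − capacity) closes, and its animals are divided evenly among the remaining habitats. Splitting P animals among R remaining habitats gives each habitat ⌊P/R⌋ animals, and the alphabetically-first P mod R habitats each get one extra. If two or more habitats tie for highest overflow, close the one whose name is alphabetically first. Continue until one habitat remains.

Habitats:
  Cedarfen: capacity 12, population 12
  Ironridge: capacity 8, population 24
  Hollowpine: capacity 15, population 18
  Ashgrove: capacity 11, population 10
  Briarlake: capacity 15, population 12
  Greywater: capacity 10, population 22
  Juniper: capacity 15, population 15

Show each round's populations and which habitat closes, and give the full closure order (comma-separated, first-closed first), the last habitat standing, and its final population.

Round 1: Ashgrove=10 Briarlake=12 Cedarfen=12 Greywater=22 Hollowpine=18 Ironridge=24 Juniper=15 → close Ironridge (overflow 16)
  24÷6 = 4 each, +1 to first 0
Round 2: Ashgrove=14 Briarlake=16 Cedarfen=16 Greywater=26 Hollowpine=22 Juniper=19 → close Greywater (overflow 16)
  26÷5 = 5 each, +1 to first 1
Round 3: Ashgrove=20 Briarlake=21 Cedarfen=21 Hollowpine=27 Juniper=24 → close Hollowpine (overflow 12)
  27÷4 = 6 each, +1 to first 3
Round 4: Ashgrove=27 Briarlake=28 Cedarfen=28 Juniper=30 → close Ashgrove (overflow 16)
  27÷3 = 9 each, +1 to first 0
Round 5: Briarlake=37 Cedarfen=37 Juniper=39 → close Cedarfen (overflow 25)
  37÷2 = 18 each, +1 to first 1
Round 6: Briarlake=56 Juniper=57 → close Juniper (overflow 42)
  57÷1 = 57 each, +1 to first 0

Closure order: Ironridge, Greywater, Hollowpine, Ashgrove, Cedarfen, Juniper
Last habitat: Briarlake with 113 animals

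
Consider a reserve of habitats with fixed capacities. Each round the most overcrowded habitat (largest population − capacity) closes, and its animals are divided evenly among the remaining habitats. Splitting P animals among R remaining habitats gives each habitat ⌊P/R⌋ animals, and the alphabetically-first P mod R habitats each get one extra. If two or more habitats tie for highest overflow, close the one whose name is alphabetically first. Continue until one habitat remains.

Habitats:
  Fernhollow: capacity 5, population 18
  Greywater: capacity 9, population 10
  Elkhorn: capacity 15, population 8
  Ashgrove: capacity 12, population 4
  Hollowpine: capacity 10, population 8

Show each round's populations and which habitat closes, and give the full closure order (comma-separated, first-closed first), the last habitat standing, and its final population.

Closure order: Fernhollow, Greywater, Hollowpine, Elkhorn
Last habitat: Ashgrove with 48 animals

Round 1: Ashgrove=4 Elkhorn=8 Fernhollow=18 Greywater=10 Hollowpine=8 → close Fernhollow (overflow 13)
  18÷4 = 4 each, +1 to first 2
Round 2: Ashgrove=9 Elkhorn=13 Greywater=14 Hollowpine=12 → close Greywater (overflow 5)
  14÷3 = 4 each, +1 to first 2
Round 3: Ashgrove=14 Elkhorn=18 Hollowpine=16 → close Hollowpine (overflow 6)
  16÷2 = 8 each, +1 to first 0
Round 4: Ashgrove=22 Elkhorn=26 → close Elkhorn (overflow 11)
  26÷1 = 26 each, +1 to first 0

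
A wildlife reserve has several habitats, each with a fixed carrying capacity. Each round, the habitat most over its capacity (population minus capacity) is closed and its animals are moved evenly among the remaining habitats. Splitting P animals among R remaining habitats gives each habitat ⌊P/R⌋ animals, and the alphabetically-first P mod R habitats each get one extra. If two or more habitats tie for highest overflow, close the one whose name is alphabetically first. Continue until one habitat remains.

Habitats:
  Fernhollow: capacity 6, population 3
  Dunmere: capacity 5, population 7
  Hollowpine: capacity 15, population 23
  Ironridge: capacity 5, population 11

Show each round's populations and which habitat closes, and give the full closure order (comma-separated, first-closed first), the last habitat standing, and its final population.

Closure order: Hollowpine, Ironridge, Dunmere
Last habitat: Fernhollow with 44 animals

Round 1: Dunmere=7 Fernhollow=3 Hollowpine=23 Ironridge=11 → close Hollowpine (overflow 8)
  23÷3 = 7 each, +1 to first 2
Round 2: Dunmere=15 Fernhollow=11 Ironridge=18 → close Ironridge (overflow 13)
  18÷2 = 9 each, +1 to first 0
Round 3: Dunmere=24 Fernhollow=20 → close Dunmere (overflow 19)
  24÷1 = 24 each, +1 to first 0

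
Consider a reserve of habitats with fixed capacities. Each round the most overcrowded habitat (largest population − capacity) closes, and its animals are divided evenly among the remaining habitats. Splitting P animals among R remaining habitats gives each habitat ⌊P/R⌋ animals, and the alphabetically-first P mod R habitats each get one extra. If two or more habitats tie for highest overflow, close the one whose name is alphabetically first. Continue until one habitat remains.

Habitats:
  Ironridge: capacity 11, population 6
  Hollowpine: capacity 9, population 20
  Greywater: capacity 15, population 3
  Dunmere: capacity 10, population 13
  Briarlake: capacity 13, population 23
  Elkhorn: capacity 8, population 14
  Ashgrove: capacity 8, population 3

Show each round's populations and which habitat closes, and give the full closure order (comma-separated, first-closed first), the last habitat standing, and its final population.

Round 1: Ashgrove=3 Briarlake=23 Dunmere=13 Elkhorn=14 Greywater=3 Hollowpine=20 Ironridge=6 → close Hollowpine (overflow 11)
  20÷6 = 3 each, +1 to first 2
Round 2: Ashgrove=7 Briarlake=27 Dunmere=16 Elkhorn=17 Greywater=6 Ironridge=9 → close Briarlake (overflow 14)
  27÷5 = 5 each, +1 to first 2
Round 3: Ashgrove=13 Dunmere=22 Elkhorn=22 Greywater=11 Ironridge=14 → close Elkhorn (overflow 14)
  22÷4 = 5 each, +1 to first 2
Round 4: Ashgrove=19 Dunmere=28 Greywater=16 Ironridge=19 → close Dunmere (overflow 18)
  28÷3 = 9 each, +1 to first 1
Round 5: Ashgrove=29 Greywater=25 Ironridge=28 → close Ashgrove (overflow 21)
  29÷2 = 14 each, +1 to first 1
Round 6: Greywater=40 Ironridge=42 → close Ironridge (overflow 31)
  42÷1 = 42 each, +1 to first 0

Closure order: Hollowpine, Briarlake, Elkhorn, Dunmere, Ashgrove, Ironridge
Last habitat: Greywater with 82 animals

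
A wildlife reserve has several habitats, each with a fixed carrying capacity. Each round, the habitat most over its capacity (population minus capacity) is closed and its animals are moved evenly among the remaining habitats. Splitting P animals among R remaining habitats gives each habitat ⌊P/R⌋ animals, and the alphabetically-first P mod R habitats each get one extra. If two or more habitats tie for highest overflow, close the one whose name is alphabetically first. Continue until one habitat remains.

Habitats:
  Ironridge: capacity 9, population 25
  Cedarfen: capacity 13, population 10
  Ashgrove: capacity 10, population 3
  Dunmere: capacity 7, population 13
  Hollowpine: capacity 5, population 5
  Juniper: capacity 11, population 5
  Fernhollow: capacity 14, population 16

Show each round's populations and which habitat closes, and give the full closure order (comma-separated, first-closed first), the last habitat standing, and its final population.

Round 1: Ashgrove=3 Cedarfen=10 Dunmere=13 Fernhollow=16 Hollowpine=5 Ironridge=25 Juniper=5 → close Ironridge (overflow 16)
  25÷6 = 4 each, +1 to first 1
Round 2: Ashgrove=8 Cedarfen=14 Dunmere=17 Fernhollow=20 Hollowpine=9 Juniper=9 → close Dunmere (overflow 10)
  17÷5 = 3 each, +1 to first 2
Round 3: Ashgrove=12 Cedarfen=18 Fernhollow=23 Hollowpine=12 Juniper=12 → close Fernhollow (overflow 9)
  23÷4 = 5 each, +1 to first 3
Round 4: Ashgrove=18 Cedarfen=24 Hollowpine=18 Juniper=17 → close Hollowpine (overflow 13)
  18÷3 = 6 each, +1 to first 0
Round 5: Ashgrove=24 Cedarfen=30 Juniper=23 → close Cedarfen (overflow 17)
  30÷2 = 15 each, +1 to first 0
Round 6: Ashgrove=39 Juniper=38 → close Ashgrove (overflow 29)
  39÷1 = 39 each, +1 to first 0

Closure order: Ironridge, Dunmere, Fernhollow, Hollowpine, Cedarfen, Ashgrove
Last habitat: Juniper with 77 animals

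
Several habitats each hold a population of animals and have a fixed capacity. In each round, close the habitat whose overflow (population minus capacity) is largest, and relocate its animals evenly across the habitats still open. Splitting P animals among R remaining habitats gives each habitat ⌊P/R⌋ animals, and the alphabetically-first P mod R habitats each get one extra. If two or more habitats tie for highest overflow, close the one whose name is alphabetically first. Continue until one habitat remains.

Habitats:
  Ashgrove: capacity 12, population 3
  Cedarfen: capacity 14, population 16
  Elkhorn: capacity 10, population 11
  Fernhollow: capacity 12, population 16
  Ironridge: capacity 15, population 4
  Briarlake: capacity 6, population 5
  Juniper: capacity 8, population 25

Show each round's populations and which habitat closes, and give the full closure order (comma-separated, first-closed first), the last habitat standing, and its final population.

Round 1: Ashgrove=3 Briarlake=5 Cedarfen=16 Elkhorn=11 Fernhollow=16 Ironridge=4 Juniper=25 → close Juniper (overflow 17)
  25÷6 = 4 each, +1 to first 1
Round 2: Ashgrove=8 Briarlake=9 Cedarfen=20 Elkhorn=15 Fernhollow=20 Ironridge=8 → close Fernhollow (overflow 8)
  20÷5 = 4 each, +1 to first 0
Round 3: Ashgrove=12 Briarlake=13 Cedarfen=24 Elkhorn=19 Ironridge=12 → close Cedarfen (overflow 10)
  24÷4 = 6 each, +1 to first 0
Round 4: Ashgrove=18 Briarlake=19 Elkhorn=25 Ironridge=18 → close Elkhorn (overflow 15)
  25÷3 = 8 each, +1 to first 1
Round 5: Ashgrove=27 Briarlake=27 Ironridge=26 → close Briarlake (overflow 21)
  27÷2 = 13 each, +1 to first 1
Round 6: Ashgrove=41 Ironridge=39 → close Ashgrove (overflow 29)
  41÷1 = 41 each, +1 to first 0

Closure order: Juniper, Fernhollow, Cedarfen, Elkhorn, Briarlake, Ashgrove
Last habitat: Ironridge with 80 animals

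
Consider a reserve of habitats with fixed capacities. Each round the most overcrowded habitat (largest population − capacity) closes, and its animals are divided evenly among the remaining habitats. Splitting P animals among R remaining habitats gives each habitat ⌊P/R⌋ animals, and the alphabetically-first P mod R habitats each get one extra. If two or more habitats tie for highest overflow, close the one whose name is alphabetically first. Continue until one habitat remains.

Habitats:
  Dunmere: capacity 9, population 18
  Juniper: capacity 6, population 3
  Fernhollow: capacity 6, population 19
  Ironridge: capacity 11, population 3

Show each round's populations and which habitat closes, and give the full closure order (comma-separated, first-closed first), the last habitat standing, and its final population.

Round 1: Dunmere=18 Fernhollow=19 Ironridge=3 Juniper=3 → close Fernhollow (overflow 13)
  19÷3 = 6 each, +1 to first 1
Round 2: Dunmere=25 Ironridge=9 Juniper=9 → close Dunmere (overflow 16)
  25÷2 = 12 each, +1 to first 1
Round 3: Ironridge=22 Juniper=21 → close Juniper (overflow 15)
  21÷1 = 21 each, +1 to first 0

Closure order: Fernhollow, Dunmere, Juniper
Last habitat: Ironridge with 43 animals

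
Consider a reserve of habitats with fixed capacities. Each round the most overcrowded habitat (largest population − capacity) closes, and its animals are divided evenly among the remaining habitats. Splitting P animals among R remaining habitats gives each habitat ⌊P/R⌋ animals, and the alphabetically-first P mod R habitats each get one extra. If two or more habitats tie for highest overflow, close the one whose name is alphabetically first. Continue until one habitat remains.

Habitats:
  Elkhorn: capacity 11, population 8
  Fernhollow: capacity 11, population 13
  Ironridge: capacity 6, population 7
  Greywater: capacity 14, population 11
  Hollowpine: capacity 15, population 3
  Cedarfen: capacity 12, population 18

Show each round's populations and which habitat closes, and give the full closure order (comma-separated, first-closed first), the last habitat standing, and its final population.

Round 1: Cedarfen=18 Elkhorn=8 Fernhollow=13 Greywater=11 Hollowpine=3 Ironridge=7 → close Cedarfen (overflow 6)
  18÷5 = 3 each, +1 to first 3
Round 2: Elkhorn=12 Fernhollow=17 Greywater=15 Hollowpine=6 Ironridge=10 → close Fernhollow (overflow 6)
  17÷4 = 4 each, +1 to first 1
Round 3: Elkhorn=17 Greywater=19 Hollowpine=10 Ironridge=14 → close Ironridge (overflow 8)
  14÷3 = 4 each, +1 to first 2
Round 4: Elkhorn=22 Greywater=24 Hollowpine=14 → close Elkhorn (overflow 11)
  22÷2 = 11 each, +1 to first 0
Round 5: Greywater=35 Hollowpine=25 → close Greywater (overflow 21)
  35÷1 = 35 each, +1 to first 0

Closure order: Cedarfen, Fernhollow, Ironridge, Elkhorn, Greywater
Last habitat: Hollowpine with 60 animals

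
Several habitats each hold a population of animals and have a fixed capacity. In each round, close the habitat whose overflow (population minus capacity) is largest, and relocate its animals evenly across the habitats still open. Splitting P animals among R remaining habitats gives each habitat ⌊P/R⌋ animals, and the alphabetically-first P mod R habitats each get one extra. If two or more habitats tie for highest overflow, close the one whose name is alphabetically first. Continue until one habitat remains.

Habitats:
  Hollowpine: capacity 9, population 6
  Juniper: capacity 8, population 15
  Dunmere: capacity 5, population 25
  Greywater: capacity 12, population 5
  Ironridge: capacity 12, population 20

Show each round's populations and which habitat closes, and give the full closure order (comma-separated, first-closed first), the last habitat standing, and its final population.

Closure order: Dunmere, Ironridge, Juniper, Hollowpine
Last habitat: Greywater with 71 animals

Round 1: Dunmere=25 Greywater=5 Hollowpine=6 Ironridge=20 Juniper=15 → close Dunmere (overflow 20)
  25÷4 = 6 each, +1 to first 1
Round 2: Greywater=12 Hollowpine=12 Ironridge=26 Juniper=21 → close Ironridge (overflow 14)
  26÷3 = 8 each, +1 to first 2
Round 3: Greywater=21 Hollowpine=21 Juniper=29 → close Juniper (overflow 21)
  29÷2 = 14 each, +1 to first 1
Round 4: Greywater=36 Hollowpine=35 → close Hollowpine (overflow 26)
  35÷1 = 35 each, +1 to first 0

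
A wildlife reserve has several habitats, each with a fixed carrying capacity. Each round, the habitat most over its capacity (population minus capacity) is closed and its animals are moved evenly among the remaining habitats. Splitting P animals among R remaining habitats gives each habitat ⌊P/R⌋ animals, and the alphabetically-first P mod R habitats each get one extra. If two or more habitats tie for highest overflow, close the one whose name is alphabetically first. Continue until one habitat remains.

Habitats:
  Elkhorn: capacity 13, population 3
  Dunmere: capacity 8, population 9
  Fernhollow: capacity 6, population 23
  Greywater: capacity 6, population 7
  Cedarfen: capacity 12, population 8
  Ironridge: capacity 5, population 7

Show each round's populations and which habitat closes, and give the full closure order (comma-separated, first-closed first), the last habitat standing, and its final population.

Round 1: Cedarfen=8 Dunmere=9 Elkhorn=3 Fernhollow=23 Greywater=7 Ironridge=7 → close Fernhollow (overflow 17)
  23÷5 = 4 each, +1 to first 3
Round 2: Cedarfen=13 Dunmere=14 Elkhorn=8 Greywater=11 Ironridge=11 → close Dunmere (overflow 6)
  14÷4 = 3 each, +1 to first 2
Round 3: Cedarfen=17 Elkhorn=12 Greywater=14 Ironridge=14 → close Ironridge (overflow 9)
  14÷3 = 4 each, +1 to first 2
Round 4: Cedarfen=22 Elkhorn=17 Greywater=18 → close Greywater (overflow 12)
  18÷2 = 9 each, +1 to first 0
Round 5: Cedarfen=31 Elkhorn=26 → close Cedarfen (overflow 19)
  31÷1 = 31 each, +1 to first 0

Closure order: Fernhollow, Dunmere, Ironridge, Greywater, Cedarfen
Last habitat: Elkhorn with 57 animals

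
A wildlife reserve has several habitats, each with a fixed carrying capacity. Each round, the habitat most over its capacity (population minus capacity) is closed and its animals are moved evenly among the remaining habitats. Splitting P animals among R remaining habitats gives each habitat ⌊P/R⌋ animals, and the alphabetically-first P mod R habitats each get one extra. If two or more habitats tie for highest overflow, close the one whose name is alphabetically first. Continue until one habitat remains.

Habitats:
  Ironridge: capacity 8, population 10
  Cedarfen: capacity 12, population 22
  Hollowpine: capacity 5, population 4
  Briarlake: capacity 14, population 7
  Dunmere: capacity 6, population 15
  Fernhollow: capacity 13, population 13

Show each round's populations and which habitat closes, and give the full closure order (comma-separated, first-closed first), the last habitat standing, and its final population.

Closure order: Cedarfen, Dunmere, Ironridge, Fernhollow, Hollowpine
Last habitat: Briarlake with 71 animals

Round 1: Briarlake=7 Cedarfen=22 Dunmere=15 Fernhollow=13 Hollowpine=4 Ironridge=10 → close Cedarfen (overflow 10)
  22÷5 = 4 each, +1 to first 2
Round 2: Briarlake=12 Dunmere=20 Fernhollow=17 Hollowpine=8 Ironridge=14 → close Dunmere (overflow 14)
  20÷4 = 5 each, +1 to first 0
Round 3: Briarlake=17 Fernhollow=22 Hollowpine=13 Ironridge=19 → close Ironridge (overflow 11)
  19÷3 = 6 each, +1 to first 1
Round 4: Briarlake=24 Fernhollow=28 Hollowpine=19 → close Fernhollow (overflow 15)
  28÷2 = 14 each, +1 to first 0
Round 5: Briarlake=38 Hollowpine=33 → close Hollowpine (overflow 28)
  33÷1 = 33 each, +1 to first 0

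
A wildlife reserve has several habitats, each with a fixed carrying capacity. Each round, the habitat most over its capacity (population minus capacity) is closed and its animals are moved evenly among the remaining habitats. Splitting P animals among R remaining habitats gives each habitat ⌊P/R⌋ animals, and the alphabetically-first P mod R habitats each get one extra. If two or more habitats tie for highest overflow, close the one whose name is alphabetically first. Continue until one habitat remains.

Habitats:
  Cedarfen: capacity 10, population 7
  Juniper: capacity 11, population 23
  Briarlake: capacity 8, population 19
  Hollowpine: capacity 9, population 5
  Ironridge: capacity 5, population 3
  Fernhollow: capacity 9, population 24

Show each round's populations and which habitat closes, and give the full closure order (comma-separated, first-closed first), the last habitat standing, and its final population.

Round 1: Briarlake=19 Cedarfen=7 Fernhollow=24 Hollowpine=5 Ironridge=3 Juniper=23 → close Fernhollow (overflow 15)
  24÷5 = 4 each, +1 to first 4
Round 2: Briarlake=24 Cedarfen=12 Hollowpine=10 Ironridge=8 Juniper=27 → close Briarlake (overflow 16)
  24÷4 = 6 each, +1 to first 0
Round 3: Cedarfen=18 Hollowpine=16 Ironridge=14 Juniper=33 → close Juniper (overflow 22)
  33÷3 = 11 each, +1 to first 0
Round 4: Cedarfen=29 Hollowpine=27 Ironridge=25 → close Ironridge (overflow 20)
  25÷2 = 12 each, +1 to first 1
Round 5: Cedarfen=42 Hollowpine=39 → close Cedarfen (overflow 32)
  42÷1 = 42 each, +1 to first 0

Closure order: Fernhollow, Briarlake, Juniper, Ironridge, Cedarfen
Last habitat: Hollowpine with 81 animals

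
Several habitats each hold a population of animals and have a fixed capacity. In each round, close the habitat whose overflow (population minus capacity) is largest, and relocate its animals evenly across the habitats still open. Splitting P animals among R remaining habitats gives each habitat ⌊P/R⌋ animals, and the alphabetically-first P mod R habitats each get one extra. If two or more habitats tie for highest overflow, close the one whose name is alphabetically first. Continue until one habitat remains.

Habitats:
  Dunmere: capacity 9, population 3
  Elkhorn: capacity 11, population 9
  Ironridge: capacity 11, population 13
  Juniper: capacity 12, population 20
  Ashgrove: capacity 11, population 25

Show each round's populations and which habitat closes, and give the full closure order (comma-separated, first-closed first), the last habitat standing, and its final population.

Round 1: Ashgrove=25 Dunmere=3 Elkhorn=9 Ironridge=13 Juniper=20 → close Ashgrove (overflow 14)
  25÷4 = 6 each, +1 to first 1
Round 2: Dunmere=10 Elkhorn=15 Ironridge=19 Juniper=26 → close Juniper (overflow 14)
  26÷3 = 8 each, +1 to first 2
Round 3: Dunmere=19 Elkhorn=24 Ironridge=27 → close Ironridge (overflow 16)
  27÷2 = 13 each, +1 to first 1
Round 4: Dunmere=33 Elkhorn=37 → close Elkhorn (overflow 26)
  37÷1 = 37 each, +1 to first 0

Closure order: Ashgrove, Juniper, Ironridge, Elkhorn
Last habitat: Dunmere with 70 animals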